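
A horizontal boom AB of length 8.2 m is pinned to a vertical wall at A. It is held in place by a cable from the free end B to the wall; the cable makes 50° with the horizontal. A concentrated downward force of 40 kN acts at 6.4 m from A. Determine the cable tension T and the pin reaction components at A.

T = 40.75 kN, A_x = 26.20 kN, A_y = 8.780 kN

ΣM about A: T·sin50°·8.2 − 40·6.4 = 0 → T = 256/(8.2·0.766044) = 40.7542 ≈ 40.75 kN.
ΣF_x = 0: A_x − T·cos50° = 0 → A_x = 40.7542 × 0.642788 = 26.20 kN.
ΣF_y = 0: A_y + T·sin50° − 40 = 0 → A_y = 40 − 40.7542 × 0.766044 = 8.780 kN.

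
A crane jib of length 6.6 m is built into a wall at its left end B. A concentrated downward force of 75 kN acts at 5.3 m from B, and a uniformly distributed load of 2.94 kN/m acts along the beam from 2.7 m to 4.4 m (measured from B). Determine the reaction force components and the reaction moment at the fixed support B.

B_x = 0, B_y = 80.00 kN, M_B = 415.2 kN·m

Resultant of the distributed load: 2.94 × 1.7 = 4.998 kN at 3.55 m from B.
ΣF_x = 0: B_x = 0.
ΣF_y = 0: B_y − 75 − 2.94·1.7 = 0 → B_y = 80.00 kN.
ΣM about B: M_B − 75·5.3 − (2.94·1.7)·3.55 = 0 → M_B = 415.2 kN·m.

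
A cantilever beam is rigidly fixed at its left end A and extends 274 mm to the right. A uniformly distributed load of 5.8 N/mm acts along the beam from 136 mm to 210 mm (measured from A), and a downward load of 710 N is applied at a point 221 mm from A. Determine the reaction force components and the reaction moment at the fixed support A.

A_x = 0, A_y = 1139 N, M_A = 231200 N·mm

Resultant of the distributed load: 5.8 × 74 = 429.2 N at 173 mm from A.
ΣF_x = 0: A_x = 0.
ΣF_y = 0: A_y − 5.8·74 − 710 = 0 → A_y = 1139 N.
ΣM about A: M_A − (5.8·74)·173 − 710·221 = 0 → M_A = 231200 N·mm.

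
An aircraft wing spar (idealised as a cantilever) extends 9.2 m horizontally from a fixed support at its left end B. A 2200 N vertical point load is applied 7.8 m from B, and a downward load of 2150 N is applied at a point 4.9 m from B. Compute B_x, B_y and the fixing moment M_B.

ΣF_x = 0: B_x = 0.
ΣF_y = 0: B_y − 2200 − 2150 = 0 → B_y = 4350 N.
ΣM about B: M_B − 2200·7.8 − 2150·4.9 = 0 → M_B = 27700 N·m.

B_x = 0, B_y = 4350 N, M_B = 27700 N·m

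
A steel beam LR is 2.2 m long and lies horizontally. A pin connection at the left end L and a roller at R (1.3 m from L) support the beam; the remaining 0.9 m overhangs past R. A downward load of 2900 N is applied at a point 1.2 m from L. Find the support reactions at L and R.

L_x = 0, L_y = 223.1 N, R_y = 2677 N

Taking moments about L: R_y·1.3 − 2900·1.2 = 0 → R_y = 3480/1.3 = 2676.92 ≈ 2677 N.
ΣF_y = 0: L_y + 2676.92 − 2900 = 0 → L_y = 223.1 N.
ΣF_x = 0: no horizontal applied forces, so L_x = 0.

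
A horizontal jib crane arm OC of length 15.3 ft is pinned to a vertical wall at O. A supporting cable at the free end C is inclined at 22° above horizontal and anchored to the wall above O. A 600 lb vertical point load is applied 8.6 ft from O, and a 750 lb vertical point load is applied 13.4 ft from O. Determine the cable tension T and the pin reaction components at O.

ΣM about O: T·sin22°·15.3 − 600·8.6 − 750·13.4 = 0 → T = 15210/(15.3·0.374607) = 2653.76 ≈ 2654 lb.
ΣF_x = 0: O_x − T·cos22° = 0 → O_x = 2653.76 × 0.927184 = 2461 lb.
ΣF_y = 0: O_y + T·sin22° − 600 − 750 = 0 → O_y = 1350 − 2653.76 × 0.374607 = 355.9 lb.

T = 2654 lb, O_x = 2461 lb, O_y = 355.9 lb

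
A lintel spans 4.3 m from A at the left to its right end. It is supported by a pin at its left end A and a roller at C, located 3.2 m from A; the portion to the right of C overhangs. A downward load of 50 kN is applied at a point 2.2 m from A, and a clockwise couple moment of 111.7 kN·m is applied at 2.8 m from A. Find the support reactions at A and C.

ΣM about A: C_y·3.2 − 50·2.2 − 111.7 = 0 → C_y = 221.7/3.2 = 69.2812 ≈ 69.28 kN.
ΣF_y = 0: A_y + 69.2812 − 50 = 0 → A_y = -19.28 kN.
ΣF_x = 0: no horizontal applied forces, so A_x = 0.

A_x = 0, A_y = -19.28 kN, C_y = 69.28 kN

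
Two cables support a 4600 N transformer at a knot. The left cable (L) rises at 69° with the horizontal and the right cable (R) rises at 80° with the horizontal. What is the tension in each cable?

ΣF_x = 0: −T_L·cos69° + T_R·cos80° = 0 → T_R = 2.06376·T_L.
ΣF_y = 0: T_L·sin69° + T_R·sin80° = 4600.
Substitute: T_L·(0.93358 + 2.06376·0.984808) = 4600 → T_L = 1550.92 ≈ 1551 N.
Then T_R = 2.06376 × 1550.92 = 3201 N.

T_L = 1551 N, T_R = 3201 N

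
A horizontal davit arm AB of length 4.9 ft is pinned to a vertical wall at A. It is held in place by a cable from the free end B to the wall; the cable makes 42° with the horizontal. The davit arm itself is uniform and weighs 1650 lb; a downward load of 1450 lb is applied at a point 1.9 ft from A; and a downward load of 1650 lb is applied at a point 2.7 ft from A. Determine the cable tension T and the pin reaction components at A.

ΣM about A: T·sin42°·4.9 − 1650·2.45 − 1450·1.9 − 1650·2.7 = 0 → T = 11252.5/(4.9·0.669131) = 3431.96 ≈ 3432 lb.
ΣF_x = 0: A_x − T·cos42° = 0 → A_x = 3431.96 × 0.743145 = 2550 lb.
ΣF_y = 0: A_y + T·sin42° − 1650 − 1450 − 1650 = 0 → A_y = 4750 − 3431.96 × 0.669131 = 2454 lb.

T = 3432 lb, A_x = 2550 lb, A_y = 2454 lb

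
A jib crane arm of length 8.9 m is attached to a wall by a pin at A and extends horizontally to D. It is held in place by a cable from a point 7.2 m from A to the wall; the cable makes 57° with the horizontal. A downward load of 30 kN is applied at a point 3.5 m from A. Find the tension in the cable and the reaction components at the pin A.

ΣM about A: T·sin57°·7.2 − 30·3.5 = 0 → T = 105/(7.2·0.838671) = 17.3886 ≈ 17.39 kN.
ΣF_x = 0: A_x − T·cos57° = 0 → A_x = 17.3886 × 0.544639 = 9.471 kN.
ΣF_y = 0: A_y + T·sin57° − 30 = 0 → A_y = 30 − 17.3886 × 0.838671 = 15.42 kN.

T = 17.39 kN, A_x = 9.471 kN, A_y = 15.42 kN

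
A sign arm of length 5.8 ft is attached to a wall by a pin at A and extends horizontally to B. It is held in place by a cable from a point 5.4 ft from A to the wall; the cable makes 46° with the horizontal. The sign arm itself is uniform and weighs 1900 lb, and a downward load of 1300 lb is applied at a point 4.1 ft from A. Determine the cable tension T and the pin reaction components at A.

T = 2791 lb, A_x = 1939 lb, A_y = 1193 lb

ΣM about A: T·sin46°·5.4 − 1900·2.9 − 1300·4.1 = 0 → T = 10840/(5.4·0.71934) = 2790.62 ≈ 2791 lb.
ΣF_x = 0: A_x − T·cos46° = 0 → A_x = 2790.62 × 0.694658 = 1939 lb.
ΣF_y = 0: A_y + T·sin46° − 1900 − 1300 = 0 → A_y = 3200 − 2790.62 × 0.71934 = 1193 lb.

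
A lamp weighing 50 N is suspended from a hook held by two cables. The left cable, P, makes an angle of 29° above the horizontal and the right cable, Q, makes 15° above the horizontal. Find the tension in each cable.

T_P = 69.53 N, T_Q = 62.95 N

ΣF_x = 0: −T_P·cos29° + T_Q·cos15° = 0 → T_Q = 0.905473·T_P.
ΣF_y = 0: T_P·sin29° + T_Q·sin15° = 50.
Substitute: T_P·(0.48481 + 0.905473·0.258819) = 50 → T_P = 69.5252 ≈ 69.53 N.
Then T_Q = 0.905473 × 69.5252 = 62.95 N.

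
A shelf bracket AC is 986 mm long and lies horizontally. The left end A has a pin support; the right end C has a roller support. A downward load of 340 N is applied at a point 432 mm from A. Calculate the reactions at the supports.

Moments about A: C_y·986 − 340·432 = 0 → C_y = 146880/986 = 148.966 ≈ 149.0 N.
ΣF_y = 0: A_y + 148.966 − 340 = 0 → A_y = 191.0 N.
ΣF_x = 0: no horizontal applied forces, so A_x = 0.

A_x = 0, A_y = 191.0 N, C_y = 149.0 N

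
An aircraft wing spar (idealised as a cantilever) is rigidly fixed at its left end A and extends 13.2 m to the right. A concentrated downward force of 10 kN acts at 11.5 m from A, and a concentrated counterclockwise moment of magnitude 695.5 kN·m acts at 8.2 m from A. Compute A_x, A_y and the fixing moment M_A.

A_x = 0, A_y = 10.00 kN, M_A = -580.5 kN·m

ΣF_x = 0: A_x = 0.
ΣF_y = 0: A_y − 10 = 0 → A_y = 10.00 kN.
ΣM about A: M_A − 10·11.5 + 695.5 = 0 → M_A = -580.5 kN·m.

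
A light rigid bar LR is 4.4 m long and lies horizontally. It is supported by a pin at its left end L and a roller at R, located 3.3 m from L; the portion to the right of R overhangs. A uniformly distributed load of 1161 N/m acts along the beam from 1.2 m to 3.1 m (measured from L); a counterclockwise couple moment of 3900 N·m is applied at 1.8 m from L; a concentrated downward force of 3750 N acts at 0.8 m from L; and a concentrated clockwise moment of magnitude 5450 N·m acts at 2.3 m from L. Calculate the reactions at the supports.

Resultant of the distributed load: 1161 × 1.9 = 2205.9 N at 2.15 m from L.
Taking moments about L: R_y·3.3 − (1161·1.9)·2.15 + 3900 − 3750·0.8 − 5450 = 0 → R_y = 9292.685/3.3 = 2815.97 ≈ 2816 N.
ΣF_y = 0: L_y + 2815.97 − 1161·1.9 − 3750 = 0 → L_y = 3140 N.
ΣF_x = 0: no horizontal applied forces, so L_x = 0.

L_x = 0, L_y = 3140 N, R_y = 2816 N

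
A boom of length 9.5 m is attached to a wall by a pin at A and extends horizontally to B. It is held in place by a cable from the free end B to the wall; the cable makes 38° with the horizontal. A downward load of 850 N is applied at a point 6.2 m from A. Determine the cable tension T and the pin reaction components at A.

T = 901.0 N, A_x = 710.0 N, A_y = 295.3 N

ΣM about A: T·sin38°·9.5 − 850·6.2 = 0 → T = 5270/(9.5·0.615661) = 901.043 ≈ 901.0 N.
ΣF_x = 0: A_x − T·cos38° = 0 → A_x = 901.043 × 0.788011 = 710.0 N.
ΣF_y = 0: A_y + T·sin38° − 850 = 0 → A_y = 850 − 901.043 × 0.615661 = 295.3 N.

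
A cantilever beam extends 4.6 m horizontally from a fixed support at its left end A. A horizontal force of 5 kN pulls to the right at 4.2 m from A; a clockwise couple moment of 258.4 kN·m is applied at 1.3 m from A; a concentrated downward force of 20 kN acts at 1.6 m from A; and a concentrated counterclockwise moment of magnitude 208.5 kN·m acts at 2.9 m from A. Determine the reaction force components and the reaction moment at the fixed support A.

ΣF_x = 0: A_x + 5 = 0 → A_x = -5.000 kN.
ΣF_y = 0: A_y − 20 = 0 → A_y = 20.00 kN.
ΣM about A: M_A − 258.4 − 20·1.6 + 208.5 = 0 → M_A = 81.90 kN·m.

A_x = -5.000 kN, A_y = 20.00 kN, M_A = 81.90 kN·m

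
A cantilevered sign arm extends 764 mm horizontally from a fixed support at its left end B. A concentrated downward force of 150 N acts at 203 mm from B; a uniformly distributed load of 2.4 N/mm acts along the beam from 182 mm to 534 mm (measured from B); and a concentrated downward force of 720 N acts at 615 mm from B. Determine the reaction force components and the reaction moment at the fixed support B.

B_x = 0, B_y = 1715 N, M_B = 775700 N·mm

Resultant of the distributed load: 2.4 × 352 = 844.8 N at 358 mm from B.
ΣF_x = 0: B_x = 0.
ΣF_y = 0: B_y − 150 − 2.4·352 − 720 = 0 → B_y = 1715 N.
ΣM about B: M_B − 150·203 − (2.4·352)·358 − 720·615 = 0 → M_B = 775700 N·mm.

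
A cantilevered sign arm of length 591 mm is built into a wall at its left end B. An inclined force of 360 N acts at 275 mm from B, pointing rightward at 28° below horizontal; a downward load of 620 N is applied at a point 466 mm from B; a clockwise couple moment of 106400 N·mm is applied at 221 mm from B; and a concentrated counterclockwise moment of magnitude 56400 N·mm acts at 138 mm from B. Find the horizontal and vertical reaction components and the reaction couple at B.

B_x = -317.9 N, B_y = 789.0 N, M_B = 385400 N·mm

ΣF_x = 0: B_x + 360·cos28° = 0 → B_x = -317.9 N.
ΣF_y = 0: B_y − 360·sin28° − 620 = 0 → B_y = 789.0 N.
ΣM about B: M_B − 360·sin28°·275 − 620·466 − 106400 + 56400 = 0 → M_B = 385400 N·mm.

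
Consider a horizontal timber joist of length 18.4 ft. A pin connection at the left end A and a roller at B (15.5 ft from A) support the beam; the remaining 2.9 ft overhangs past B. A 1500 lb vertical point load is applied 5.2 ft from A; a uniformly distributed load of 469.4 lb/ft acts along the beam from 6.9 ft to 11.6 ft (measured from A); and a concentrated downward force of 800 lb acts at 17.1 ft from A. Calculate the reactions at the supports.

Resultant of the distributed load: 469.4 × 4.7 = 2206.18 lb at 9.25 ft from A.
Moments about A: B_y·15.5 − 1500·5.2 − (469.4·4.7)·9.25 − 800·17.1 = 0 → B_y = 41887.165/15.5 = 2702.4 ≈ 2702 lb.
ΣF_y = 0: A_y + 2702.4 − 1500 − 469.4·4.7 − 800 = 0 → A_y = 1804 lb.
ΣF_x = 0: no horizontal applied forces, so A_x = 0.

A_x = 0, A_y = 1804 lb, B_y = 2702 lb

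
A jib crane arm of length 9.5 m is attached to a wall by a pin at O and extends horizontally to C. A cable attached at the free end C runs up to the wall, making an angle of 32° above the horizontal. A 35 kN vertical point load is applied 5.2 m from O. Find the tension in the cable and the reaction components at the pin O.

T = 36.15 kN, O_x = 30.66 kN, O_y = 15.84 kN

ΣM about O: T·sin32°·9.5 − 35·5.2 = 0 → T = 182/(9.5·0.529919) = 36.1525 ≈ 36.15 kN.
ΣF_x = 0: O_x − T·cos32° = 0 → O_x = 36.1525 × 0.848048 = 30.66 kN.
ΣF_y = 0: O_y + T·sin32° − 35 = 0 → O_y = 35 − 36.1525 × 0.529919 = 15.84 kN.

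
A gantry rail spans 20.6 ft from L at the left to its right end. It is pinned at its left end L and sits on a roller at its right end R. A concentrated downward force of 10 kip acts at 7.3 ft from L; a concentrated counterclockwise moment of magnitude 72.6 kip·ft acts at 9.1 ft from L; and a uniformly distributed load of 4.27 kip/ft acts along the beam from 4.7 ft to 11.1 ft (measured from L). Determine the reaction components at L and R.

L_x = 0, L_y = 26.83 kip, R_y = 10.50 kip

Resultant of the distributed load: 4.27 × 6.4 = 27.328 kip at 7.9 ft from L.
Moments about L: R_y·20.6 − 10·7.3 + 72.6 − (4.27·6.4)·7.9 = 0 → R_y = 216.2912/20.6 = 10.4996 ≈ 10.50 kip.
ΣF_y = 0: L_y + 10.4996 − 10 − 4.27·6.4 = 0 → L_y = 26.83 kip.
ΣF_x = 0: no horizontal applied forces, so L_x = 0.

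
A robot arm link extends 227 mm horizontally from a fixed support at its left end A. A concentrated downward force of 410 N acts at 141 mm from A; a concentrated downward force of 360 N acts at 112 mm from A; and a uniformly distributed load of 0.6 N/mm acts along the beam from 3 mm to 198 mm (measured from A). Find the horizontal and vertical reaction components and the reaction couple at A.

A_x = 0, A_y = 887.0 N, M_A = 109900 N·mm

Resultant of the distributed load: 0.6 × 195 = 117 N at 100.5 mm from A.
ΣF_x = 0: A_x = 0.
ΣF_y = 0: A_y − 410 − 360 − 0.6·195 = 0 → A_y = 887.0 N.
ΣM about A: M_A − 410·141 − 360·112 − (0.6·195)·100.5 = 0 → M_A = 109900 N·mm.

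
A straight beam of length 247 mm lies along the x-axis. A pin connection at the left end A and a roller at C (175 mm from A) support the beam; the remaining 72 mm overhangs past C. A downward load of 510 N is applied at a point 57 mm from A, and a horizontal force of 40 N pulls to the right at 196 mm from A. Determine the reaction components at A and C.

A_x = -40.00 N, A_y = 343.9 N, C_y = 166.1 N

ΣM about A: C_y·175 − 510·57 = 0 → C_y = 29070/175 = 166.114 ≈ 166.1 N.
ΣF_y = 0: A_y + 166.114 − 510 = 0 → A_y = 343.9 N.
ΣF_x = 0: A_x + 40 = 0 → A_x = -40.00 N.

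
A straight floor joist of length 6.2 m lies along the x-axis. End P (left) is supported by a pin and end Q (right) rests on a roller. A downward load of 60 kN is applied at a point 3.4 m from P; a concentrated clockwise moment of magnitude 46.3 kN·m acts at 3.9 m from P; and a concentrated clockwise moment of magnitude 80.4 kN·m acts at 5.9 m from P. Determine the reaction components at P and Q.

P_x = 0, P_y = 6.661 kN, Q_y = 53.34 kN

ΣM about P: Q_y·6.2 − 60·3.4 − 46.3 − 80.4 = 0 → Q_y = 330.7/6.2 = 53.3387 ≈ 53.34 kN.
ΣF_y = 0: P_y + 53.3387 − 60 = 0 → P_y = 6.661 kN.
ΣF_x = 0: no horizontal applied forces, so P_x = 0.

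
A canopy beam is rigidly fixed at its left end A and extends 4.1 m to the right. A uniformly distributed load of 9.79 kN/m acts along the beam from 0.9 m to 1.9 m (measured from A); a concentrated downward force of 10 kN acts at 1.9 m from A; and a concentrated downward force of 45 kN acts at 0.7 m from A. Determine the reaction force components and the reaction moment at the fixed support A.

Resultant of the distributed load: 9.79 × 1 = 9.79 kN at 1.4 m from A.
ΣF_x = 0: A_x = 0.
ΣF_y = 0: A_y − 9.79·1 − 10 − 45 = 0 → A_y = 64.79 kN.
ΣM about A: M_A − (9.79·1)·1.4 − 10·1.9 − 45·0.7 = 0 → M_A = 64.21 kN·m.

A_x = 0, A_y = 64.79 kN, M_A = 64.21 kN·m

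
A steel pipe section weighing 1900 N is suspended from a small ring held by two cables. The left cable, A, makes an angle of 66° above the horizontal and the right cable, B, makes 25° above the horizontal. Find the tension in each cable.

T_A = 1722 N, T_B = 772.9 N

ΣF_x = 0: −T_A·cos66° + T_B·cos25° = 0 → T_B = 0.448784·T_A.
ΣF_y = 0: T_A·sin66° + T_B·sin25° = 1900.
Substitute: T_A·(0.913545 + 0.448784·0.422618) = 1900 → T_A = 1722.25 ≈ 1722 N.
Then T_B = 0.448784 × 1722.25 = 772.9 N.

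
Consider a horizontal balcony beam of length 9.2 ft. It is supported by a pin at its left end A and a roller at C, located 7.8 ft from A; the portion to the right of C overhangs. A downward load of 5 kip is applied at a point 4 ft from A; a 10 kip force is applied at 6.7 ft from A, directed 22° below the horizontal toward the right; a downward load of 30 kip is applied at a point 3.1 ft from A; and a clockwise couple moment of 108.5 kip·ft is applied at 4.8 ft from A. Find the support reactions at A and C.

ΣM about A: C_y·7.8 − 5·4 − 10·sin22°·6.7 − 30·3.1 − 108.5 = 0 → C_y = 246.599/7.8 = 31.6153 ≈ 31.62 kip.
ΣF_y = 0: A_y + 31.6153 − 5 − 10·sin22° − 30 = 0 → A_y = 7.131 kip.
ΣF_x = 0: A_x + 10·cos22° = 0 → A_x = -9.272 kip.

A_x = -9.272 kip, A_y = 7.131 kip, C_y = 31.62 kip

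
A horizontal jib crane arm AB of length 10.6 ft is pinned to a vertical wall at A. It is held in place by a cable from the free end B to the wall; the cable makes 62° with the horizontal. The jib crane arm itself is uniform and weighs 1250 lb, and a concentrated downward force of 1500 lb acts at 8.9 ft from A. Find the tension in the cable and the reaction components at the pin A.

ΣM about A: T·sin62°·10.6 − 1250·5.3 − 1500·8.9 = 0 → T = 19975/(10.6·0.882948) = 2134.25 ≈ 2134 lb.
ΣF_x = 0: A_x − T·cos62° = 0 → A_x = 2134.25 × 0.469472 = 1002 lb.
ΣF_y = 0: A_y + T·sin62° − 1250 − 1500 = 0 → A_y = 2750 − 2134.25 × 0.882948 = 865.6 lb.

T = 2134 lb, A_x = 1002 lb, A_y = 865.6 lb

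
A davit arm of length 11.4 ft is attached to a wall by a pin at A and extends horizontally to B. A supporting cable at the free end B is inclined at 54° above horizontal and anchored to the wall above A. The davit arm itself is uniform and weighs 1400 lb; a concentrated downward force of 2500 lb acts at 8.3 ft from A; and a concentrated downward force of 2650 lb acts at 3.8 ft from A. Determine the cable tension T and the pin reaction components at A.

T = 4207 lb, A_x = 2473 lb, A_y = 3146 lb

ΣM about A: T·sin54°·11.4 − 1400·5.7 − 2500·8.3 − 2650·3.8 = 0 → T = 38800/(11.4·0.809017) = 4206.97 ≈ 4207 lb.
ΣF_x = 0: A_x − T·cos54° = 0 → A_x = 4206.97 × 0.587785 = 2473 lb.
ΣF_y = 0: A_y + T·sin54° − 1400 − 2500 − 2650 = 0 → A_y = 6550 − 4206.97 × 0.809017 = 3146 lb.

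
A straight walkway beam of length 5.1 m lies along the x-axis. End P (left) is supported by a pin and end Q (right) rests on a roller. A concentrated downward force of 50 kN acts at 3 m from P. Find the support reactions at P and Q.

ΣM about P: Q_y·5.1 − 50·3 = 0 → Q_y = 150/5.1 = 29.4118 ≈ 29.41 kN.
ΣF_y = 0: P_y + 29.4118 − 50 = 0 → P_y = 20.59 kN.
ΣF_x = 0: no horizontal applied forces, so P_x = 0.

P_x = 0, P_y = 20.59 kN, Q_y = 29.41 kN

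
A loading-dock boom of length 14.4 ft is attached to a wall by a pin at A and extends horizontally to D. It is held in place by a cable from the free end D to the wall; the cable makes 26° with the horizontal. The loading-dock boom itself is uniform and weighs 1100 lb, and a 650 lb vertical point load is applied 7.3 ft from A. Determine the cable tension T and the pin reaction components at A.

T = 2006 lb, A_x = 1803 lb, A_y = 870.5 lb

ΣM about A: T·sin26°·14.4 − 1100·7.2 − 650·7.3 = 0 → T = 12665/(14.4·0.438371) = 2006.32 ≈ 2006 lb.
ΣF_x = 0: A_x − T·cos26° = 0 → A_x = 2006.32 × 0.898794 = 1803 lb.
ΣF_y = 0: A_y + T·sin26° − 1100 − 650 = 0 → A_y = 1750 − 2006.32 × 0.438371 = 870.5 lb.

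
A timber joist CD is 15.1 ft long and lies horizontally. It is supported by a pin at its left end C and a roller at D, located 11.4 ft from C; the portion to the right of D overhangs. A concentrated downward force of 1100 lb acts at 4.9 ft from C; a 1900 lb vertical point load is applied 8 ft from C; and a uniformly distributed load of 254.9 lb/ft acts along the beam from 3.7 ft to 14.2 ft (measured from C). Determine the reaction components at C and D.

C_x = 0, C_y = 1769 lb, D_y = 3907 lb

Resultant of the distributed load: 254.9 × 10.5 = 2676.45 lb at 8.95 ft from C.
ΣM about C: D_y·11.4 − 1100·4.9 − 1900·8 − (254.9·10.5)·8.95 = 0 → D_y = 44544.2275/11.4 = 3907.39 ≈ 3907 lb.
ΣF_y = 0: C_y + 3907.39 − 1100 − 1900 − 254.9·10.5 = 0 → C_y = 1769 lb.
ΣF_x = 0: no horizontal applied forces, so C_x = 0.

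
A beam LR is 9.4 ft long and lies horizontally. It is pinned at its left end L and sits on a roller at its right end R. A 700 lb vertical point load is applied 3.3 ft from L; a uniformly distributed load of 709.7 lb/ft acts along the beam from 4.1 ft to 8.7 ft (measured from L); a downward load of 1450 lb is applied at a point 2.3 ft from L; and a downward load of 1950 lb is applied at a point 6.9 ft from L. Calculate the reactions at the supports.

L_x = 0, L_y = 3110 lb, R_y = 4255 lb

Resultant of the distributed load: 709.7 × 4.6 = 3264.62 lb at 6.4 ft from L.
ΣM about L: R_y·9.4 − 700·3.3 − (709.7·4.6)·6.4 − 1450·2.3 − 1950·6.9 = 0 → R_y = 39993.568/9.4 = 4254.63 ≈ 4255 lb.
ΣF_y = 0: L_y + 4254.63 − 700 − 709.7·4.6 − 1450 − 1950 = 0 → L_y = 3110 lb.
ΣF_x = 0: no horizontal applied forces, so L_x = 0.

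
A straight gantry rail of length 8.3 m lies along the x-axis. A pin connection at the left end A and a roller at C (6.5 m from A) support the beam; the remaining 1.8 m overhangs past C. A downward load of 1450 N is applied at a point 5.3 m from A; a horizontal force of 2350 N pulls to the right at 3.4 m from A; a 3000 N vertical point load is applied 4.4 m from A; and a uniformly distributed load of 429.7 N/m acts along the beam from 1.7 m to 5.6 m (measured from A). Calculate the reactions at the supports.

A_x = -2350 N, A_y = 1972 N, C_y = 4154 N

Resultant of the distributed load: 429.7 × 3.9 = 1675.83 N at 3.65 m from A.
Taking moments about A: C_y·6.5 − 1450·5.3 − 3000·4.4 − (429.7·3.9)·3.65 = 0 → C_y = 27001.7795/6.5 = 4154.12 ≈ 4154 N.
ΣF_y = 0: A_y + 4154.12 − 1450 − 3000 − 429.7·3.9 = 0 → A_y = 1972 N.
ΣF_x = 0: A_x + 2350 = 0 → A_x = -2350 N.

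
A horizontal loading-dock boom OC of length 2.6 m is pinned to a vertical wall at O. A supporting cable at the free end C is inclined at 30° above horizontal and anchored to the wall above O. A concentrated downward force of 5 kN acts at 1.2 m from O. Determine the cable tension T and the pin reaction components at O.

ΣM about O: T·sin30°·2.6 − 5·1.2 = 0 → T = 6/(2.6·0.5) = 4.61538 ≈ 4.615 kN.
ΣF_x = 0: O_x − T·cos30° = 0 → O_x = 4.61538 × 0.866025 = 3.997 kN.
ΣF_y = 0: O_y + T·sin30° − 5 = 0 → O_y = 5 − 4.61538 × 0.5 = 2.692 kN.

T = 4.615 kN, O_x = 3.997 kN, O_y = 2.692 kN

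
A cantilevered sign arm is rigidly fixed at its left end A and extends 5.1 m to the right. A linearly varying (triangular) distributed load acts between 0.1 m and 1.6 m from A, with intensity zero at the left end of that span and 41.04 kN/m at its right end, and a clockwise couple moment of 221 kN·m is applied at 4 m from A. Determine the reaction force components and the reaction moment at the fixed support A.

A_x = 0, A_y = 30.78 kN, M_A = 254.9 kN·m

Resultant of the triangular load: ½ × 41.04 × 1.5 = 30.78 kN, acting at 1.1 m from A (one-third of the span from the peak).
ΣF_x = 0: A_x = 0.
ΣF_y = 0: A_y − ½·41.04·1.5 = 0 → A_y = 30.78 kN.
ΣM about A: M_A − (½·41.04·1.5)·1.1 − 221 = 0 → M_A = 254.9 kN·m.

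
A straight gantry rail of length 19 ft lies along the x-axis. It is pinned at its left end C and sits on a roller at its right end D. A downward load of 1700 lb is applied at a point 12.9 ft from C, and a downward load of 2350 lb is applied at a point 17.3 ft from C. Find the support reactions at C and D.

Taking moments about C: D_y·19 − 1700·12.9 − 2350·17.3 = 0 → D_y = 62585/19 = 3293.95 ≈ 3294 lb.
ΣF_y = 0: C_y + 3293.95 − 1700 − 2350 = 0 → C_y = 756.1 lb.
ΣF_x = 0: no horizontal applied forces, so C_x = 0.

C_x = 0, C_y = 756.1 lb, D_y = 3294 lb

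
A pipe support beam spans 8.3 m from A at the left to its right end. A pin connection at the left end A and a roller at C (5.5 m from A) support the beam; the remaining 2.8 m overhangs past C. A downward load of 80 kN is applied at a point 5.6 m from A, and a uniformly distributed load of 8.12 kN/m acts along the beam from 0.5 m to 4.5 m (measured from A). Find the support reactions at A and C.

A_x = 0, A_y = 16.26 kN, C_y = 96.22 kN

Resultant of the distributed load: 8.12 × 4 = 32.48 kN at 2.5 m from A.
Moments about A: C_y·5.5 − 80·5.6 − (8.12·4)·2.5 = 0 → C_y = 529.2/5.5 = 96.2182 ≈ 96.22 kN.
ΣF_y = 0: A_y + 96.2182 − 80 − 8.12·4 = 0 → A_y = 16.26 kN.
ΣF_x = 0: no horizontal applied forces, so A_x = 0.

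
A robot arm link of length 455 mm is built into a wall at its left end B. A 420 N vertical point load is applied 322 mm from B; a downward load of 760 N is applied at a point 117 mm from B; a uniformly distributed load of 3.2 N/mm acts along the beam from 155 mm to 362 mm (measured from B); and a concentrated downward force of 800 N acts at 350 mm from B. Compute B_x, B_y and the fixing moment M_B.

B_x = 0, B_y = 2642 N, M_B = 675400 N·mm

Resultant of the distributed load: 3.2 × 207 = 662.4 N at 258.5 mm from B.
ΣF_x = 0: B_x = 0.
ΣF_y = 0: B_y − 420 − 760 − 3.2·207 − 800 = 0 → B_y = 2642 N.
ΣM about B: M_B − 420·322 − 760·117 − (3.2·207)·258.5 − 800·350 = 0 → M_B = 675400 N·mm.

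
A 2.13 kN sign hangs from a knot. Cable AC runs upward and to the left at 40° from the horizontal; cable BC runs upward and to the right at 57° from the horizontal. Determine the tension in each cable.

ΣF_x = 0: −T_AC·cos40° + T_BC·cos57° = 0 → T_BC = 1.40652·T_AC.
ΣF_y = 0: T_AC·sin40° + T_BC·sin57° = 2.13.
Substitute: T_AC·(0.642788 + 1.40652·0.838671) = 2.13 → T_AC = 1.16879 ≈ 1.169 kN.
Then T_BC = 1.40652 × 1.16879 = 1.644 kN.

T_AC = 1.169 kN, T_BC = 1.644 kN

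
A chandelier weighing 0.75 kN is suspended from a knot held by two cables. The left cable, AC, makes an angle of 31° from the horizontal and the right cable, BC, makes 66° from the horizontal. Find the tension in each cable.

T_AC = 0.3073 kN, T_BC = 0.6477 kN

ΣF_x = 0: −T_AC·cos31° + T_BC·cos66° = 0 → T_BC = 2.10743·T_AC.
ΣF_y = 0: T_AC·sin31° + T_BC·sin66° = 0.75.
Substitute: T_AC·(0.515038 + 2.10743·0.913545) = 0.75 → T_AC = 0.307343 ≈ 0.3073 kN.
Then T_BC = 2.10743 × 0.307343 = 0.6477 kN.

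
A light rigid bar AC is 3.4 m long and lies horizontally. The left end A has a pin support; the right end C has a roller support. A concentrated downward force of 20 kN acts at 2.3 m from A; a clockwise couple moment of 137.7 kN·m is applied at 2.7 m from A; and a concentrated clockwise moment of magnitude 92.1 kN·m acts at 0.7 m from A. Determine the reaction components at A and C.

Taking moments about A: C_y·3.4 − 20·2.3 − 137.7 − 92.1 = 0 → C_y = 275.8/3.4 = 81.1176 ≈ 81.12 kN.
ΣF_y = 0: A_y + 81.1176 − 20 = 0 → A_y = -61.12 kN.
ΣF_x = 0: no horizontal applied forces, so A_x = 0.

A_x = 0, A_y = -61.12 kN, C_y = 81.12 kN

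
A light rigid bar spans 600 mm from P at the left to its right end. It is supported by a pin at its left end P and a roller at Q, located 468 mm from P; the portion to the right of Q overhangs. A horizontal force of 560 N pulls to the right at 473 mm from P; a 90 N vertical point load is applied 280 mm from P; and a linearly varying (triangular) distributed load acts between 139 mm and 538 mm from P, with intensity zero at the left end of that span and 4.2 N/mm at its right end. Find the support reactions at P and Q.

P_x = -560.0 N, P_y = 148.9 N, Q_y = 779.0 N

Resultant of the triangular load: ½ × 4.2 × 399 = 837.9 N, acting at 405 mm from P (one-third of the span from the peak).
Taking moments about P: Q_y·468 − 90·280 − (½·4.2·399)·405 = 0 → Q_y = 364549.5/468 = 778.952 ≈ 779.0 N.
ΣF_y = 0: P_y + 778.952 − 90 − ½·4.2·399 = 0 → P_y = 148.9 N.
ΣF_x = 0: P_x + 560 = 0 → P_x = -560.0 N.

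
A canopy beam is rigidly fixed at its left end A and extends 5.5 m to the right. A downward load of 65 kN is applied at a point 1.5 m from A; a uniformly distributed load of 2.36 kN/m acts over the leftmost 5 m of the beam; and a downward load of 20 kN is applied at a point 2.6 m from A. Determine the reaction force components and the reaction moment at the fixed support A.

A_x = 0, A_y = 96.80 kN, M_A = 179.0 kN·m

Resultant of the distributed load: 2.36 × 5 = 11.8 kN at 2.5 m from A.
ΣF_x = 0: A_x = 0.
ΣF_y = 0: A_y − 65 − 2.36·5 − 20 = 0 → A_y = 96.80 kN.
ΣM about A: M_A − 65·1.5 − (2.36·5)·2.5 − 20·2.6 = 0 → M_A = 179.0 kN·m.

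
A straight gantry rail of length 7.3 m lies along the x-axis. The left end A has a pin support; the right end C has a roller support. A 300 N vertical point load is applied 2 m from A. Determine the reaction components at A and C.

Moments about A: C_y·7.3 − 300·2 = 0 → C_y = 600/7.3 = 82.1918 ≈ 82.19 N.
ΣF_y = 0: A_y + 82.1918 − 300 = 0 → A_y = 217.8 N.
ΣF_x = 0: no horizontal applied forces, so A_x = 0.

A_x = 0, A_y = 217.8 N, C_y = 82.19 N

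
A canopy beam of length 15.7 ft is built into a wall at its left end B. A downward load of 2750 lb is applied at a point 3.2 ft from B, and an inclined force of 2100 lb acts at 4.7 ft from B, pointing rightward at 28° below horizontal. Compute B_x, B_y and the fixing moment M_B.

ΣF_x = 0: B_x + 2100·cos28° = 0 → B_x = -1854 lb.
ΣF_y = 0: B_y − 2750 − 2100·sin28° = 0 → B_y = 3736 lb.
ΣM about B: M_B − 2750·3.2 − 2100·sin28°·4.7 = 0 → M_B = 13430 lb·ft.

B_x = -1854 lb, B_y = 3736 lb, M_B = 13430 lb·ft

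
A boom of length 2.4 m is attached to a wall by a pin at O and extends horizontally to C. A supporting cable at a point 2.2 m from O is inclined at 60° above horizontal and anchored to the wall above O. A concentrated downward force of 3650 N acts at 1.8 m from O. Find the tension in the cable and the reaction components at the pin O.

ΣM about O: T·sin60°·2.2 − 3650·1.8 = 0 → T = 6570/(2.2·0.866025) = 3448.36 ≈ 3448 N.
ΣF_x = 0: O_x − T·cos60° = 0 → O_x = 3448.36 × 0.5 = 1724 N.
ΣF_y = 0: O_y + T·sin60° − 3650 = 0 → O_y = 3650 − 3448.36 × 0.866025 = 663.6 N.

T = 3448 N, O_x = 1724 N, O_y = 663.6 N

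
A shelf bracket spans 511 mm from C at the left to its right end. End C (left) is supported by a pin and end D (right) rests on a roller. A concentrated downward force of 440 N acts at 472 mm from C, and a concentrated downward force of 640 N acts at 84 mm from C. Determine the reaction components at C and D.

Moments about C: D_y·511 − 440·472 − 640·84 = 0 → D_y = 261440/511 = 511.624 ≈ 511.6 N.
ΣF_y = 0: C_y + 511.624 − 440 − 640 = 0 → C_y = 568.4 N.
ΣF_x = 0: no horizontal applied forces, so C_x = 0.

C_x = 0, C_y = 568.4 N, D_y = 511.6 N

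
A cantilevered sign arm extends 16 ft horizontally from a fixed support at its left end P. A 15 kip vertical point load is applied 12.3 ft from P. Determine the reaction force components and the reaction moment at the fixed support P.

P_x = 0, P_y = 15.00 kip, M_P = 184.5 kip·ft

ΣF_x = 0: P_x = 0.
ΣF_y = 0: P_y − 15 = 0 → P_y = 15.00 kip.
ΣM about P: M_P − 15·12.3 = 0 → M_P = 184.5 kip·ft.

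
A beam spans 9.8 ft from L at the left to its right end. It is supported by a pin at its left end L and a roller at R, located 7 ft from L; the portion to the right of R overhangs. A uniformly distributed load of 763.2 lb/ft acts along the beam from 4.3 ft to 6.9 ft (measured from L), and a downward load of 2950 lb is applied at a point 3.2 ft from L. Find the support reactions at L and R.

Resultant of the distributed load: 763.2 × 2.6 = 1984.32 lb at 5.6 ft from L.
Moments about L: R_y·7 − (763.2·2.6)·5.6 − 2950·3.2 = 0 → R_y = 20552.192/7 = 2936.03 ≈ 2936 lb.
ΣF_y = 0: L_y + 2936.03 − 763.2·2.6 − 2950 = 0 → L_y = 1998 lb.
ΣF_x = 0: no horizontal applied forces, so L_x = 0.

L_x = 0, L_y = 1998 lb, R_y = 2936 lb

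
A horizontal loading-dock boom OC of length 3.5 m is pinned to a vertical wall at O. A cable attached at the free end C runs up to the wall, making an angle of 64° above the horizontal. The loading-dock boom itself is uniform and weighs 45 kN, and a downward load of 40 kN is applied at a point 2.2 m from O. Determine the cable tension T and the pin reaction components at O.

T = 53.01 kN, O_x = 23.24 kN, O_y = 37.36 kN

ΣM about O: T·sin64°·3.5 − 45·1.75 − 40·2.2 = 0 → T = 166.75/(3.5·0.898794) = 53.0075 ≈ 53.01 kN.
ΣF_x = 0: O_x − T·cos64° = 0 → O_x = 53.0075 × 0.438371 = 23.24 kN.
ΣF_y = 0: O_y + T·sin64° − 45 − 40 = 0 → O_y = 85 − 53.0075 × 0.898794 = 37.36 kN.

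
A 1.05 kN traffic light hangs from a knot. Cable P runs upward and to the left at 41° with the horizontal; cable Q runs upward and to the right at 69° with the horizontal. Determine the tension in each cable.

ΣF_x = 0: −T_P·cos41° + T_Q·cos69° = 0 → T_Q = 2.10596·T_P.
ΣF_y = 0: T_P·sin41° + T_Q·sin69° = 1.05.
Substitute: T_P·(0.656059 + 2.10596·0.93358) = 1.05 → T_P = 0.400436 ≈ 0.4004 kN.
Then T_Q = 2.10596 × 0.400436 = 0.8433 kN.

T_P = 0.4004 kN, T_Q = 0.8433 kN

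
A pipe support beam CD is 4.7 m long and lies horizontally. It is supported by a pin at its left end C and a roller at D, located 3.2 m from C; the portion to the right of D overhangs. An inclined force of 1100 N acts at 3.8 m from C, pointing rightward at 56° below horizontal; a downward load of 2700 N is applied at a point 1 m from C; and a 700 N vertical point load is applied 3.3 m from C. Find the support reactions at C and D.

Moments about C: D_y·3.2 − 1100·sin56°·3.8 − 2700·1 − 700·3.3 = 0 → D_y = 8475.38/3.2 = 2648.56 ≈ 2649 N.
ΣF_y = 0: C_y + 2648.56 − 1100·sin56° − 2700 − 700 = 0 → C_y = 1663 N.
ΣF_x = 0: C_x + 1100·cos56° = 0 → C_x = -615.1 N.

C_x = -615.1 N, C_y = 1663 N, D_y = 2649 N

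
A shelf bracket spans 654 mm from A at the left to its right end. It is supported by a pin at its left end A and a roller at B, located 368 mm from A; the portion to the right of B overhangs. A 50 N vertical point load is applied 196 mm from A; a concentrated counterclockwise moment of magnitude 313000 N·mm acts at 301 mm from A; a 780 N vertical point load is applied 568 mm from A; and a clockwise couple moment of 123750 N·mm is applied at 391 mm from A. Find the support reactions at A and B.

A_x = 0, A_y = 113.7 N, B_y = 716.3 N

Moments about A: B_y·368 − 50·196 + 313000 − 780·568 − 123750 = 0 → B_y = 263590/368 = 716.277 ≈ 716.3 N.
ΣF_y = 0: A_y + 716.277 − 50 − 780 = 0 → A_y = 113.7 N.
ΣF_x = 0: no horizontal applied forces, so A_x = 0.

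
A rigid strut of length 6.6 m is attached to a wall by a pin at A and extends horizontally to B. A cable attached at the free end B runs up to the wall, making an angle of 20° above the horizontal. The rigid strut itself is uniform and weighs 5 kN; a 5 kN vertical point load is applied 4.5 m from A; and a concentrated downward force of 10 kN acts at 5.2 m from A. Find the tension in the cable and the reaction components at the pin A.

ΣM about A: T·sin20°·6.6 − 5·3.3 − 5·4.5 − 10·5.2 = 0 → T = 91/(6.6·0.34202) = 40.3131 ≈ 40.31 kN.
ΣF_x = 0: A_x − T·cos20° = 0 → A_x = 40.3131 × 0.939693 = 37.88 kN.
ΣF_y = 0: A_y + T·sin20° − 5 − 5 − 10 = 0 → A_y = 20 − 40.3131 × 0.34202 = 6.212 kN.

T = 40.31 kN, A_x = 37.88 kN, A_y = 6.212 kN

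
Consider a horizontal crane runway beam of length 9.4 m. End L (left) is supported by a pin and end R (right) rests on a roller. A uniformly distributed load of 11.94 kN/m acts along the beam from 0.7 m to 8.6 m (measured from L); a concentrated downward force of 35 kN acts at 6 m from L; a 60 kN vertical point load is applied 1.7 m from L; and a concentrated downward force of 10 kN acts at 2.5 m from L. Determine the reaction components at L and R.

L_x = 0, L_y = 116.8 kN, R_y = 82.51 kN

Resultant of the distributed load: 11.94 × 7.9 = 94.326 kN at 4.65 m from L.
Taking moments about L: R_y·9.4 − (11.94·7.9)·4.65 − 35·6 − 60·1.7 − 10·2.5 = 0 → R_y = 775.6159/9.4 = 82.5123 ≈ 82.51 kN.
ΣF_y = 0: L_y + 82.5123 − 11.94·7.9 − 35 − 60 − 10 = 0 → L_y = 116.8 kN.
ΣF_x = 0: no horizontal applied forces, so L_x = 0.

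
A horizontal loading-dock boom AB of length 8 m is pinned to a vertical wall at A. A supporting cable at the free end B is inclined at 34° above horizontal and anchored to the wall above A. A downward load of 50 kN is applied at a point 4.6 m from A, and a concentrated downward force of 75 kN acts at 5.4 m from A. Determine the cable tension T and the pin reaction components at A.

ΣM about A: T·sin34°·8 − 50·4.6 − 75·5.4 = 0 → T = 635/(8·0.559193) = 141.946 ≈ 141.9 kN.
ΣF_x = 0: A_x − T·cos34° = 0 → A_x = 141.946 × 0.829038 = 117.7 kN.
ΣF_y = 0: A_y + T·sin34° − 50 − 75 = 0 → A_y = 125 − 141.946 × 0.559193 = 45.62 kN.

T = 141.9 kN, A_x = 117.7 kN, A_y = 45.62 kN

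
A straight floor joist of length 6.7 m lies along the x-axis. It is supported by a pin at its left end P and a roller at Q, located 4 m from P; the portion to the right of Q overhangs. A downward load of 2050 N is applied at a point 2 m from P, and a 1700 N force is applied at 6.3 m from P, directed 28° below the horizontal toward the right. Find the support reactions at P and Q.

Taking moments about P: Q_y·4 − 2050·2 − 1700·sin28°·6.3 = 0 → Q_y = 9128.04/4 = 2282.01 ≈ 2282 N.
ΣF_y = 0: P_y + 2282.01 − 2050 − 1700·sin28° = 0 → P_y = 566.1 N.
ΣF_x = 0: P_x + 1700·cos28° = 0 → P_x = -1501 N.

P_x = -1501 N, P_y = 566.1 N, Q_y = 2282 N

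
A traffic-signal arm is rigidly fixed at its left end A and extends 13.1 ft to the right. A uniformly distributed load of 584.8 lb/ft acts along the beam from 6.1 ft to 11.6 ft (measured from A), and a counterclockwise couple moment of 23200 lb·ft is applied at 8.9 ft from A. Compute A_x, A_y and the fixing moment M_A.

A_x = 0, A_y = 3216 lb, M_A = 5265 lb·ft

Resultant of the distributed load: 584.8 × 5.5 = 3216.4 lb at 8.85 ft from A.
ΣF_x = 0: A_x = 0.
ΣF_y = 0: A_y − 584.8·5.5 = 0 → A_y = 3216 lb.
ΣM about A: M_A − (584.8·5.5)·8.85 + 23200 = 0 → M_A = 5265 lb·ft.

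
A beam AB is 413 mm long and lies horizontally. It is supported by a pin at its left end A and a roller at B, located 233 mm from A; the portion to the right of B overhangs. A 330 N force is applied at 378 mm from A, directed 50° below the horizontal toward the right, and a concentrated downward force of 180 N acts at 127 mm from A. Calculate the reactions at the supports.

Taking moments about A: B_y·233 − 330·sin50°·378 − 180·127 = 0 → B_y = 118416/233 = 508.223 ≈ 508.2 N.
ΣF_y = 0: A_y + 508.223 − 330·sin50° − 180 = 0 → A_y = -75.43 N.
ΣF_x = 0: A_x + 330·cos50° = 0 → A_x = -212.1 N.

A_x = -212.1 N, A_y = -75.43 N, B_y = 508.2 N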